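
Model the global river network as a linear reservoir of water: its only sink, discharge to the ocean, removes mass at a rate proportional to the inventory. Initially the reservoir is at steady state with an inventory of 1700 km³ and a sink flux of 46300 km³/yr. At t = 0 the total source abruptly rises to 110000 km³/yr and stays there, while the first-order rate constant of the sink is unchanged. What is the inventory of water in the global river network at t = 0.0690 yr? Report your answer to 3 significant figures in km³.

τ = M₀/F₀ = 1700/46300 = 0.03672 yr; rate constant k = 1/τ.
New steady state M_∞ = F₁/k = F₁·τ = 110000 × 0.03672 = 4038.9 km³.
M(t) = M_∞ + (M₀ − M_∞)·e^(−t/τ); t/τ = 0.0690/0.03672 = 1.879, so e^(−t/τ) = 0.1527.
M(t) = 4038.9 − 2339 × 0.1527 = 3681.7 km³.

3680 km³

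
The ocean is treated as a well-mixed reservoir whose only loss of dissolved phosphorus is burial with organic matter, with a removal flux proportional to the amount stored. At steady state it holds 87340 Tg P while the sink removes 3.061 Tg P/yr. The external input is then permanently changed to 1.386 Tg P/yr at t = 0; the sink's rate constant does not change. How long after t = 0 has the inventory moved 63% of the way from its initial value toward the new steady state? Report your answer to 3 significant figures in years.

28400 yr

τ = M₀/F₀ = 87340/3.061 = 28530 yr.
The remaining gap fraction is e^(−t/τ); 63% covered ⇒ e^(−t/τ) = 0.370.
t = −τ ln(0.370) = 28530 × 0.9943 = 28370 yr.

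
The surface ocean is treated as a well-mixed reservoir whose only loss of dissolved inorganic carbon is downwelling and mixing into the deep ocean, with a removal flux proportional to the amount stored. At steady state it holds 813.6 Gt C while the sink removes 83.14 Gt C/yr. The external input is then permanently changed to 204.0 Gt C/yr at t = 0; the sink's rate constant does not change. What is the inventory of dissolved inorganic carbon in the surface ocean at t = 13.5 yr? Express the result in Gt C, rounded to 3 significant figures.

1700 Gt C

τ = M₀/F₀ = 813.6/83.14 = 9.786 yr; rate constant k = 1/τ.
New steady state M_∞ = F₁/k = F₁·τ = 204.0 × 9.786 = 1996.3 Gt C.
M(t) = M_∞ + (M₀ − M_∞)·e^(−t/τ); t/τ = 13.5/9.786 = 1.380, so e^(−t/τ) = 0.2517.
M(t) = 1996.3 − 1183 × 0.2517 = 1698.6 Gt C.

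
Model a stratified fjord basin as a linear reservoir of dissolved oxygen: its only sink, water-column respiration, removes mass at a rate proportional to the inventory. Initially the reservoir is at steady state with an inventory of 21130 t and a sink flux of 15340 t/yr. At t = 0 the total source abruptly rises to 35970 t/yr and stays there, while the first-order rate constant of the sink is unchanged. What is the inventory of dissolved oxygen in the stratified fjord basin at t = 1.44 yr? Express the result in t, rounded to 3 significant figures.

39600 t

τ = M₀/F₀ = 21130/15340 = 1.377 yr; rate constant k = 1/τ.
New steady state M_∞ = F₁/k = F₁·τ = 35970 × 1.377 = 49547 t.
M(t) = M_∞ + (M₀ − M_∞)·e^(−t/τ); t/τ = 1.44/1.377 = 1.045, so e^(−t/τ) = 0.3515.
M(t) = 49547 − 28420 × 0.3515 = 39557 t.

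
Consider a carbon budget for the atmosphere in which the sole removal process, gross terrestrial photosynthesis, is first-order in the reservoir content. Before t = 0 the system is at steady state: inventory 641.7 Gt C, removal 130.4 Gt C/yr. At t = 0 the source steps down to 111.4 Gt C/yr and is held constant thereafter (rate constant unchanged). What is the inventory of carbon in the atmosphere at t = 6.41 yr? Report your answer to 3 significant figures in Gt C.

Residence time τ = M₀/F₀ = 4.921 yr. The eventual steady state is M_∞ = M₀·(F₁/F₀) = 641.7 × 111.4/130.4 = 548.20 Gt C.
The anomaly ΔM(t) = M(t) − M_∞ decays as ΔM₀·e^(−t/τ) with ΔM₀ = 641.7 − 548.20 = 93.50 Gt C.
At t = 6.41 yr, e^(−t/τ) = e^(−1.303) = 0.2718, so ΔM = 25.42 Gt C and M = 548.20 + 25.42 = 573.62 Gt C.

574 Gt C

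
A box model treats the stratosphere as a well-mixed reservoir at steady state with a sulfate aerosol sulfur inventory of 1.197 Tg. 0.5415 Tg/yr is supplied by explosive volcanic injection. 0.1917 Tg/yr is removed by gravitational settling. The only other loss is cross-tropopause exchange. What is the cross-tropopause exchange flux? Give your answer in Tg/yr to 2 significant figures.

0.35 Tg/yr

At steady state ΣF_in = ΣF_out.
ΣF_in = 0.54150 Tg/yr.
Cross-tropopause exchange flux = ΣF_in − (0.1917) = 0.54150 − 0.1917 = 0.3498 Tg/yr.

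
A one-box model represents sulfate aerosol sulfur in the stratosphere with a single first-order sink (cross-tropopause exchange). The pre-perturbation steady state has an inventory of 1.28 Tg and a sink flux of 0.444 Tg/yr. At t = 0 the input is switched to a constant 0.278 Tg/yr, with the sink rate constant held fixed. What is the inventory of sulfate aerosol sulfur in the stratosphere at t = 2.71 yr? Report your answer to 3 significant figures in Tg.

τ = M₀/F₀ = 1.28/0.444 = 2.883 yr; rate constant k = 1/τ.
New steady state M_∞ = F₁/k = F₁·τ = 0.278 × 2.883 = 0.80144 Tg.
M(t) = M_∞ + (M₀ − M_∞)·e^(−t/τ); t/τ = 2.71/2.883 = 0.9400, so e^(−t/τ) = 0.3906.
M(t) = 0.80144 + 0.4786 × 0.3906 = 0.98837 Tg.

0.988 Tg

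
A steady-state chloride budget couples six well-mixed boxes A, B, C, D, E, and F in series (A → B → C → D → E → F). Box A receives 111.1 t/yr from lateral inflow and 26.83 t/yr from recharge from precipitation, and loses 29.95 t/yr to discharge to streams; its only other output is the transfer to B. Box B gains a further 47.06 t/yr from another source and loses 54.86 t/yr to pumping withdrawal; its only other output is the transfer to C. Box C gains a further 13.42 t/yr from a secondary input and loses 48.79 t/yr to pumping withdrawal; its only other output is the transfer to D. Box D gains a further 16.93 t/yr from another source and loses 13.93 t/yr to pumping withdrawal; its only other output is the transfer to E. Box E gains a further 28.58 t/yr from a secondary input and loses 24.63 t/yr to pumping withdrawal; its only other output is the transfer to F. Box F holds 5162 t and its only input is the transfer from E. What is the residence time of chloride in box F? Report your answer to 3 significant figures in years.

Box A: F(A→B) = (111.1 + 26.83) − 29.95 = 107.98 t/yr.
Box B: F(B→C) = (107.98 + 47.06) − 54.86 = 100.18 t/yr.
Box C: F(C→D) = (100.18 + 13.42) − 48.79 = 64.810 t/yr.
Box D: F(D→E) = (64.810 + 16.93) − 13.93 = 67.810 t/yr.
Box E: F(E→F) = (67.810 + 28.58) − 24.63 = 71.760 t/yr.
Box F throughput = its input = 71.760 t/yr; τ = 5162 / 71.760 = 71.93 yr.

71.9 yr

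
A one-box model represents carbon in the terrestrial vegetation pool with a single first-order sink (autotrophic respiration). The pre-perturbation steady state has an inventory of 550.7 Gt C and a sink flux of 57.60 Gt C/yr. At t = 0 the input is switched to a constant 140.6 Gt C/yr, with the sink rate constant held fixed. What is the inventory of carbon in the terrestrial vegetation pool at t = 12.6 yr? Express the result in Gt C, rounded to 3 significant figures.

1130 Gt C

Residence time τ = M₀/F₀ = 9.561 yr. The eventual steady state is M_∞ = M₀·(F₁/F₀) = 550.7 × 140.6/57.60 = 1344.2 Gt C.
The anomaly ΔM(t) = M(t) − M_∞ decays as ΔM₀·e^(−t/τ) with ΔM₀ = 550.7 − 1344.2 = −793.5 Gt C.
At t = 12.6 yr, e^(−t/τ) = e^(−1.318) = 0.2677, so ΔM = −212.4 Gt C and M = 1344.2 − 212.4 = 1131.8 Gt C.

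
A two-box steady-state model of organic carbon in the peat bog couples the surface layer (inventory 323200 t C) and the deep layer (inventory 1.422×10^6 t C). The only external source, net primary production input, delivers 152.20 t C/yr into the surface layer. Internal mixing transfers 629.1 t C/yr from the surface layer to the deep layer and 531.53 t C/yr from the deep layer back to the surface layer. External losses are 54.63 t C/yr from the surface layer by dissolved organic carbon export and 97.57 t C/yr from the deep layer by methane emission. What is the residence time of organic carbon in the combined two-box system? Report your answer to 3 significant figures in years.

For the system as a whole, the A↔B exchange is internal and contributes nothing to the throughput; only the external sinks remove mass.
M_total = 323200 + 1.422×10^6 = 1.7452×10^6 t C.
ΣF_external_out = 54.63 + 97.57 = 152.20 t C/yr.
τ = M_total / ΣF_ext = 1.7452×10^6 / 152.20 = 11470 yr.

11500 yr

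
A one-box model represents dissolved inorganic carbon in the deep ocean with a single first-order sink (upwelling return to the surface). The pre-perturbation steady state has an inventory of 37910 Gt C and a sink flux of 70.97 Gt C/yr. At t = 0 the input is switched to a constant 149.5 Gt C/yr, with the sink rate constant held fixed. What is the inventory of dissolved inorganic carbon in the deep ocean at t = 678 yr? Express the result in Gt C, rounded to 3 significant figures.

The sink rate constant is k = F₀/M₀ = 70.97/37910 = 0.001872 yr⁻¹.
Solving dM/dt = F₁ − kM with M(0) = M₀ gives M(t) = F₁/k + (M₀ − F₁/k)·e^(−kt).
F₁/k = 149.5/0.001872 = 79858 Gt C; kt = 0.001872 × 678 = 1.269, e^(−kt) = 0.2810.
M(678) = 79858 + (37910 − 79858) × 0.2810 = 79858 − 11790 = 68069 Gt C.

68100 Gt C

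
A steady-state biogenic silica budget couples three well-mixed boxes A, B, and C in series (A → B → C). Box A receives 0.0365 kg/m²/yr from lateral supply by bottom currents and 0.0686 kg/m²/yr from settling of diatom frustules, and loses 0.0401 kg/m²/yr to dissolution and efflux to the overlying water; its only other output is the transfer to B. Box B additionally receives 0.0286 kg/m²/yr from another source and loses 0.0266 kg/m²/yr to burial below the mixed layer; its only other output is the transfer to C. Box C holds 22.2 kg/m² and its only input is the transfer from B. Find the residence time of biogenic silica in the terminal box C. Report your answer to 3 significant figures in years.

331 yr

Box A: F(A→B) = (0.0365 + 0.0686) − 0.0401 = 0.065000 kg/m²/yr.
Box B: F(B→C) = (0.065000 + 0.0286) − 0.0266 = 0.067000 kg/m²/yr.
Box C throughput = its input = 0.067000 kg/m²/yr; τ = 22.2 / 0.067000 = 331.3 yr.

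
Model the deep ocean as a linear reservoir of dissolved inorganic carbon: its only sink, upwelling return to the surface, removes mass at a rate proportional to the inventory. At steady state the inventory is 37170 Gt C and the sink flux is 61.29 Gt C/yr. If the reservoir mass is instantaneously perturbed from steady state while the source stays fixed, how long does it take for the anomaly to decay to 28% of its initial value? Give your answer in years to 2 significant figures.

770 yr

For a linear reservoir the anomaly decays as exp(−t/τ) with τ = M/F = 37170/61.29 = 606.5 yr.
exp(−t/τ) = 0.28 ⇒ t = −τ ln(0.28) = 606.5 × 1.273 = 772.0 yr.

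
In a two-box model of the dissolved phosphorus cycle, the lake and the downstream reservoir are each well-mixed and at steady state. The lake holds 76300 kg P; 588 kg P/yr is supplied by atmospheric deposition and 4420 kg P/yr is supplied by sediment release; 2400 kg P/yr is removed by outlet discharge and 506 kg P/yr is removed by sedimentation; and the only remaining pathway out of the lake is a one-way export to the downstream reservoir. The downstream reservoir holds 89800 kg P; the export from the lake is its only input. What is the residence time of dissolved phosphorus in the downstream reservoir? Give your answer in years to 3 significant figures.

Balance the lake: ΣF_in = 588 + 4420 = 5008.0 kg P/yr.
Export to the downstream reservoir = ΣF_in − (2400 + 506) = 2102.0 kg P/yr.
At steady state the output of the downstream reservoir equals its input, 2102.0 kg P/yr.
τ = M / F = 89800 / 2102.0 = 42.72 yr.

42.7 yr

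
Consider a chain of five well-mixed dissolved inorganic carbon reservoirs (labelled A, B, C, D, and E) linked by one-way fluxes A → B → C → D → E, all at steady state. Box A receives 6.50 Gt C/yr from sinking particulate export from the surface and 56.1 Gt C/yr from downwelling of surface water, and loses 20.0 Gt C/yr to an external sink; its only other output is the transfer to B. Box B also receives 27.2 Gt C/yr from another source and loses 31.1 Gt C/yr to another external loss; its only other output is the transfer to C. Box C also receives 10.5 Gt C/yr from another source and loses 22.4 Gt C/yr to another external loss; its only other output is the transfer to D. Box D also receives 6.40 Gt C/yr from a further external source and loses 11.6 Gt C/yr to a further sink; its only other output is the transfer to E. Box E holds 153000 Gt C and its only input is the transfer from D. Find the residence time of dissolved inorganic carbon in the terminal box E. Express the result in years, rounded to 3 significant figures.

7080 yr

Box A: F(A→B) = (6.50 + 56.1) − 20.0 = 42.600 Gt C/yr.
Box B: F(B→C) = (42.600 + 27.2) − 31.1 = 38.700 Gt C/yr.
Box C: F(C→D) = (38.700 + 10.5) − 22.4 = 26.800 Gt C/yr.
Box D: F(D→E) = (26.800 + 6.40) − 11.6 = 21.600 Gt C/yr.
Box E throughput = its input = 21.600 Gt C/yr; τ = 153000 / 21.600 = 7083 yr.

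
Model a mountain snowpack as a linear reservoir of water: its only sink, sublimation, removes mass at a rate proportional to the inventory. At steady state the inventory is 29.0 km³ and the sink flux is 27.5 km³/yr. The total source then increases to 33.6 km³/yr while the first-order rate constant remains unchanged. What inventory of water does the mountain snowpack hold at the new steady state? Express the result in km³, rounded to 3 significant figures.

35.4 km³

Rate constant k = F/M = 27.5 / 29.0 = 0.9483 yr⁻¹.
At the new steady state, source = k·M_new ⇒ M_new = 33.6 / 0.9483 = 35.43 km³.
(Equivalently M_new = M × F_new/F_old = 29.0 × 33.6/27.5.)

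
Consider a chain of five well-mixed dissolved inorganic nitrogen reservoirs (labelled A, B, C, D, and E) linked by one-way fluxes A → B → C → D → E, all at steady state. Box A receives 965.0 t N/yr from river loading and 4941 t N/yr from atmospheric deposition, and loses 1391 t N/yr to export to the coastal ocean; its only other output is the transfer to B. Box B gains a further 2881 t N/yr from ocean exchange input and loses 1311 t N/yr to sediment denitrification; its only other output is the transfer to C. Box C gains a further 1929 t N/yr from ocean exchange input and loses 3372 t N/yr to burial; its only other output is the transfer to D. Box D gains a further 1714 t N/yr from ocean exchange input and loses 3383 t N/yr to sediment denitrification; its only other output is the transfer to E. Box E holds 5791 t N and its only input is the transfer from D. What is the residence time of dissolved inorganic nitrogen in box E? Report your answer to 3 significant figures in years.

Box A: F(A→B) = (965.0 + 4941) − 1391 = 4515.0 t N/yr.
Box B: F(B→C) = (4515.0 + 2881) − 1311 = 6085.0 t N/yr.
Box C: F(C→D) = (6085.0 + 1929) − 3372 = 4642.0 t N/yr.
Box D: F(D→E) = (4642.0 + 1714) − 3383 = 2973.0 t N/yr.
Box E throughput = its input = 2973.0 t N/yr; τ = 5791 / 2973.0 = 1.948 yr.

1.95 yr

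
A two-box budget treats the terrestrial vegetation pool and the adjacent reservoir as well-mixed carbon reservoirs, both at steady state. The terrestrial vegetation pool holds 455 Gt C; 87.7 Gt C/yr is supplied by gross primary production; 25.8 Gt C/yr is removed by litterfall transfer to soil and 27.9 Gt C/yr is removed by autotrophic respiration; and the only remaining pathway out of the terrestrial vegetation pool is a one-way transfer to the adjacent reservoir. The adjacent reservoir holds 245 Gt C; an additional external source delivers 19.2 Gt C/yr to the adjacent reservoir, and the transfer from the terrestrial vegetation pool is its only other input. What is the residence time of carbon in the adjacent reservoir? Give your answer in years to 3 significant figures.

Balance the terrestrial vegetation pool: ΣF_in = 87.700 Gt C/yr.
Transfer to the adjacent reservoir = ΣF_in − (25.8 + 27.9) = 34.000 Gt C/yr.
Total input to the adjacent reservoir = 34.000 + 19.2 = 53.200 Gt C/yr; at steady state this equals its total output.
τ = M / F = 245 / 53.200 = 4.605 yr.

4.61 yr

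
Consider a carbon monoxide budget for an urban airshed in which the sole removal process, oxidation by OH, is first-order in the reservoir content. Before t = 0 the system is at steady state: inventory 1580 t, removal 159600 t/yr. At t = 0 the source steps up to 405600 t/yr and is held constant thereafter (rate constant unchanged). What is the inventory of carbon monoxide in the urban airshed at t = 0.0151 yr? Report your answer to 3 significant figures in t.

3490 t

Residence time τ = M₀/F₀ = 0.009900 yr. The eventual steady state is M_∞ = M₀·(F₁/F₀) = 1580 × 405600/159600 = 4015.3 t.
The anomaly ΔM(t) = M(t) − M_∞ decays as ΔM₀·e^(−t/τ) with ΔM₀ = 1580 − 4015.3 = −2435 t.
At t = 0.0151 yr, e^(−t/τ) = e^(−1.525) = 0.2176, so ΔM = −529.8 t and M = 4015.3 − 529.8 = 3485.5 t.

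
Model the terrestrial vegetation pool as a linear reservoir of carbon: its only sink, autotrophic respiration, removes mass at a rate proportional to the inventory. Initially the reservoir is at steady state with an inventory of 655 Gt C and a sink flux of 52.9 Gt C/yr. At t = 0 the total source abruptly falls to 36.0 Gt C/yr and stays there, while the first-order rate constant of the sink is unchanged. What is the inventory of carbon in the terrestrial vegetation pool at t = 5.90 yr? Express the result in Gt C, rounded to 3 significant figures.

576 Gt C

τ = M₀/F₀ = 655/52.9 = 12.38 yr; rate constant k = 1/τ.
New steady state M_∞ = F₁/k = F₁·τ = 36.0 × 12.38 = 445.75 Gt C.
M(t) = M_∞ + (M₀ − M_∞)·e^(−t/τ); t/τ = 5.90/12.38 = 0.4765, so e^(−t/τ) = 0.6210.
M(t) = 445.75 + 209.3 × 0.6210 = 575.68 Gt C.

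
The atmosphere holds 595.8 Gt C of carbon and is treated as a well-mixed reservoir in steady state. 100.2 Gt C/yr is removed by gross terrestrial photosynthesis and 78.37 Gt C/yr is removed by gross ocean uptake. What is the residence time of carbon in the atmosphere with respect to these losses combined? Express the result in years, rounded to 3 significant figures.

3.34 yr

Total removal = 100.2 + 78.37 = 178.57 Gt C/yr.
τ = M / ΣF_out = 595.8 / 178.57 = 3.337 yr.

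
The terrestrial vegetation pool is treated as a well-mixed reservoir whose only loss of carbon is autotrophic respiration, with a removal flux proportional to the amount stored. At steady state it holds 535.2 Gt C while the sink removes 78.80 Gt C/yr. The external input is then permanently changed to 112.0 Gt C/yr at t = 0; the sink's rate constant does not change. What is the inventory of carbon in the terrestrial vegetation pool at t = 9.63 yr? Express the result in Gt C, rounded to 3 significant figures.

Residence time τ = M₀/F₀ = 6.792 yr. The eventual steady state is M_∞ = M₀·(F₁/F₀) = 535.2 × 112.0/78.80 = 760.69 Gt C.
The anomaly ΔM(t) = M(t) − M_∞ decays as ΔM₀·e^(−t/τ) with ΔM₀ = 535.2 − 760.69 = −225.5 Gt C.
At t = 9.63 yr, e^(−t/τ) = e^(−1.418) = 0.2422, so ΔM = −54.62 Gt C and M = 760.69 − 54.62 = 706.07 Gt C.

706 Gt C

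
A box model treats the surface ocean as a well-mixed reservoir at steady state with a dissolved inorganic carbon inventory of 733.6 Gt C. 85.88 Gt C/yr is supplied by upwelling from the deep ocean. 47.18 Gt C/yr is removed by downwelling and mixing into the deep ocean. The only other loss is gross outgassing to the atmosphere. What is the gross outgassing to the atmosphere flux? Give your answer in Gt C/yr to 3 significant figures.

38.7 Gt C/yr

At steady state ΣF_in = ΣF_out.
ΣF_in = 85.880 Gt C/yr.
Gross outgassing to the atmosphere flux = ΣF_in − (47.18) = 85.880 − 47.18 = 38.70 Gt C/yr.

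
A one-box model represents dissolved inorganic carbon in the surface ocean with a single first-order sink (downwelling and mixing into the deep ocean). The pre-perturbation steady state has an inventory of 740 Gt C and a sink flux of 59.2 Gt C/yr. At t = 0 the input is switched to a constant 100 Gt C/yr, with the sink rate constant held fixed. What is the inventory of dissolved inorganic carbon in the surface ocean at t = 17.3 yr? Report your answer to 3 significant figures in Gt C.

1120 Gt C

τ = M₀/F₀ = 740/59.2 = 12.50 yr; rate constant k = 1/τ.
New steady state M_∞ = F₁/k = F₁·τ = 100 × 12.50 = 1250.0 Gt C.
M(t) = M_∞ + (M₀ − M_∞)·e^(−t/τ); t/τ = 17.3/12.50 = 1.384, so e^(−t/τ) = 0.2506.
M(t) = 1250.0 − 510.0 × 0.2506 = 1122.2 Gt C.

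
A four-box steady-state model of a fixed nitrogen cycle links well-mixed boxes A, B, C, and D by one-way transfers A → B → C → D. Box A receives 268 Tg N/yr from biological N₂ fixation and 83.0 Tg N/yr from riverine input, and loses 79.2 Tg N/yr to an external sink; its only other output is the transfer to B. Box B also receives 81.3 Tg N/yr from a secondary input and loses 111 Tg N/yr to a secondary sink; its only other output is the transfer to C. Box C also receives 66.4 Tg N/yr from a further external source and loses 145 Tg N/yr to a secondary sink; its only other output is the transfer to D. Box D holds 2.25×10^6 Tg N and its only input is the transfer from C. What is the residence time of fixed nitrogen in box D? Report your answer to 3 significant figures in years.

13800 yr

Box A: F(A→B) = (268 + 83.0) − 79.2 = 271.80 Tg N/yr.
Box B: F(B→C) = (271.80 + 81.3) − 111 = 242.10 Tg N/yr.
Box C: F(C→D) = (242.10 + 66.4) − 145 = 163.50 Tg N/yr.
Box D throughput = its input = 163.50 Tg N/yr; τ = 2.25×10^6 / 163.50 = 13760 yr.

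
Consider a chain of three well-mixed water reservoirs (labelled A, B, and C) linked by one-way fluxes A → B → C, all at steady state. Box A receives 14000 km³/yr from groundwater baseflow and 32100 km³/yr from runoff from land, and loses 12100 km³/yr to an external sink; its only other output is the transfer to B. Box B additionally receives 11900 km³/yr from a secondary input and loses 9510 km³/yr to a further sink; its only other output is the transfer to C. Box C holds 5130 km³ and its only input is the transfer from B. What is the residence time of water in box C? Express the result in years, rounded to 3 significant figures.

Box A: F(A→B) = (14000 + 32100) − 12100 = 34000 km³/yr.
Box B: F(B→C) = (34000 + 11900) − 9510 = 36390 km³/yr.
Box C throughput = its input = 36390 km³/yr; τ = 5130 / 36390 = 0.1410 yr.

0.141 yr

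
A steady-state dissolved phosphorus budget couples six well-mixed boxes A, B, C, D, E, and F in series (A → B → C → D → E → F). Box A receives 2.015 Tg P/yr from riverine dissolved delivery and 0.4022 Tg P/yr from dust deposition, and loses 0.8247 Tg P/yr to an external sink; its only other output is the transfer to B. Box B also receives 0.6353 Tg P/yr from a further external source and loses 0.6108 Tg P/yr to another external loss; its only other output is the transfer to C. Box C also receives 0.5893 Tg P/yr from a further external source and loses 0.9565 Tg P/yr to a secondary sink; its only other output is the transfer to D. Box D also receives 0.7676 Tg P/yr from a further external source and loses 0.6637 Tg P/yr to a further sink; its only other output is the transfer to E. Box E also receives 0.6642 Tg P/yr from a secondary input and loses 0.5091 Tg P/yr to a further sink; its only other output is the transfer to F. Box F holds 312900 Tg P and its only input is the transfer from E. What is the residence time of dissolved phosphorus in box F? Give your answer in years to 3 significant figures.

Box A: F(A→B) = (2.015 + 0.4022) − 0.8247 = 1.5925 Tg P/yr.
Box B: F(B→C) = (1.5925 + 0.6353) − 0.6108 = 1.6170 Tg P/yr.
Box C: F(C→D) = (1.6170 + 0.5893) − 0.9565 = 1.2498 Tg P/yr.
Box D: F(D→E) = (1.2498 + 0.7676) − 0.6637 = 1.3537 Tg P/yr.
Box E: F(E→F) = (1.3537 + 0.6642) − 0.5091 = 1.5088 Tg P/yr.
Box F throughput = its input = 1.5088 Tg P/yr; τ = 312900 / 1.5088 = 207400 yr.

207000 yr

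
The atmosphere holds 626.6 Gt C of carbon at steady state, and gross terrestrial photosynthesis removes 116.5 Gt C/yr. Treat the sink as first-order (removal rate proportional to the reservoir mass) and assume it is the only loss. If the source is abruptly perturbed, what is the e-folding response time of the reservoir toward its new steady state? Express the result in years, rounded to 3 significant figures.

For a linear reservoir the response time equals the residence time τ = M/F.
τ = 626.6 / 116.5 = 5.379 yr.

5.38 yr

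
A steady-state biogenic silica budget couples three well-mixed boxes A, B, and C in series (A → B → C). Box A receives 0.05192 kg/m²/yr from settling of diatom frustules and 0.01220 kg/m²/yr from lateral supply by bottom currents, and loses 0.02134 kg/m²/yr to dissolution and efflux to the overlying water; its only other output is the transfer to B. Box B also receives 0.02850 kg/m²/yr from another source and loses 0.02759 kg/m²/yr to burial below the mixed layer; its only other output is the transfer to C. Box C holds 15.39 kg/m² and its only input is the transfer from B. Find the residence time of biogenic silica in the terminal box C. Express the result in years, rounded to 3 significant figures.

352 yr

Box A: F(A→B) = (0.05192 + 0.01220) − 0.02134 = 0.042780 kg/m²/yr.
Box B: F(B→C) = (0.042780 + 0.02850) − 0.02759 = 0.043690 kg/m²/yr.
Box C throughput = its input = 0.043690 kg/m²/yr; τ = 15.39 / 0.043690 = 352.3 yr.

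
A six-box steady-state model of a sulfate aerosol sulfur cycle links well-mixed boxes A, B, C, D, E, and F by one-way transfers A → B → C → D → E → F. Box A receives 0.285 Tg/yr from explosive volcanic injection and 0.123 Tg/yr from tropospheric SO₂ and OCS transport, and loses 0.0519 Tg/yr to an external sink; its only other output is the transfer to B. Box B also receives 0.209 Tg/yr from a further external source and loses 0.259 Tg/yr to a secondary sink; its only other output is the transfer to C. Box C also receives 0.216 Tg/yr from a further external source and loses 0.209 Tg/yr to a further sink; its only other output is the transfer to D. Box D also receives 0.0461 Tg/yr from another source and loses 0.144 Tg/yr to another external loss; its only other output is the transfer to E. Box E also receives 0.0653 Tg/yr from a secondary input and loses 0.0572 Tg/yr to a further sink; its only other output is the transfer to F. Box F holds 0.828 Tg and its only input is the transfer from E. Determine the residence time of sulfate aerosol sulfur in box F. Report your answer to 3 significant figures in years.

Box A: F(A→B) = (0.285 + 0.123) − 0.0519 = 0.35610 Tg/yr.
Box B: F(B→C) = (0.35610 + 0.209) − 0.259 = 0.30610 Tg/yr.
Box C: F(C→D) = (0.30610 + 0.216) − 0.209 = 0.31310 Tg/yr.
Box D: F(D→E) = (0.31310 + 0.0461) − 0.144 = 0.21520 Tg/yr.
Box E: F(E→F) = (0.21520 + 0.0653) − 0.0572 = 0.22330 Tg/yr.
Box F throughput = its input = 0.22330 Tg/yr; τ = 0.828 / 0.22330 = 3.708 yr.

3.71 yr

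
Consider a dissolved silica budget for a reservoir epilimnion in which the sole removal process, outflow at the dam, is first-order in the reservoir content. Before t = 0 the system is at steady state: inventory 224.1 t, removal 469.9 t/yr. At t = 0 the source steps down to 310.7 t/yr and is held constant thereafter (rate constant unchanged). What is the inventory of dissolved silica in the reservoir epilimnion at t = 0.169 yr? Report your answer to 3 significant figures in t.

201 t

Residence time τ = M₀/F₀ = 0.4769 yr. The eventual steady state is M_∞ = M₀·(F₁/F₀) = 224.1 × 310.7/469.9 = 148.18 t.
The anomaly ΔM(t) = M(t) − M_∞ decays as ΔM₀·e^(−t/τ) with ΔM₀ = 224.1 − 148.18 = 75.92 t.
At t = 0.169 yr, e^(−t/τ) = e^(−0.3544) = 0.7016, so ΔM = 53.27 t and M = 148.18 + 53.27 = 201.45 t.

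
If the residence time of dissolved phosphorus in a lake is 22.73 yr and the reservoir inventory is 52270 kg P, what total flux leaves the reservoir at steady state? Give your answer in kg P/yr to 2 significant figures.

2300 kg P/yr

F = M / τ = 52270 / 22.73 = 2300 kg P/yr.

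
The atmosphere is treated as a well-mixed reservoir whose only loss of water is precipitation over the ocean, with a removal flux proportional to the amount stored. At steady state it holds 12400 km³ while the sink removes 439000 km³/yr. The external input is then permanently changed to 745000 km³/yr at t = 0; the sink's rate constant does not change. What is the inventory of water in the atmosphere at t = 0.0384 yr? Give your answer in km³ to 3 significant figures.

18800 km³

τ = M₀/F₀ = 12400/439000 = 0.02825 yr; rate constant k = 1/τ.
New steady state M_∞ = F₁/k = F₁·τ = 745000 × 0.02825 = 21043 km³.
M(t) = M_∞ + (M₀ − M_∞)·e^(−t/τ); t/τ = 0.0384/0.02825 = 1.359, so e^(−t/τ) = 0.2568.
M(t) = 21043 − 8643 × 0.2568 = 18824 km³.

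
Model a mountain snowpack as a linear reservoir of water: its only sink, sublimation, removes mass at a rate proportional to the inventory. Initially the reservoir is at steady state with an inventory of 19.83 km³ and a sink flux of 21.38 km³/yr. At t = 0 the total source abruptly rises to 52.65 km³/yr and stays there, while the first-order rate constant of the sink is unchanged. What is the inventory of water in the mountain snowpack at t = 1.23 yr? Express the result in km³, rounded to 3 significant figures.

The sink rate constant is k = F₀/M₀ = 21.38/19.83 = 1.078 yr⁻¹.
Solving dM/dt = F₁ − kM with M(0) = M₀ gives M(t) = F₁/k + (M₀ − F₁/k)·e^(−kt).
F₁/k = 52.65/1.078 = 48.833 km³; kt = 1.078 × 1.23 = 1.326, e^(−kt) = 0.2655.
M(1.23) = 48.833 + (19.83 − 48.833) × 0.2655 = 48.833 − 7.700 = 41.133 km³.

41.1 km³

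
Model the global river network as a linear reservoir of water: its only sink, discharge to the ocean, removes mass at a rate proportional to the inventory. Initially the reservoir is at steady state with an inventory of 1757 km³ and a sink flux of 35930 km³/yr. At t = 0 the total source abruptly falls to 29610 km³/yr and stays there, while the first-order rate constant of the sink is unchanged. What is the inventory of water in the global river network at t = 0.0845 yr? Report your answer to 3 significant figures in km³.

Residence time τ = M₀/F₀ = 0.04890 yr. The eventual steady state is M_∞ = M₀·(F₁/F₀) = 1757 × 29610/35930 = 1447.9 km³.
The anomaly ΔM(t) = M(t) − M_∞ decays as ΔM₀·e^(−t/τ) with ΔM₀ = 1757 − 1447.9 = 309.1 km³.
At t = 0.0845 yr, e^(−t/τ) = e^(−1.728) = 0.1776, so ΔM = 54.90 km³ and M = 1447.9 + 54.90 = 1502.8 km³.

1500 km³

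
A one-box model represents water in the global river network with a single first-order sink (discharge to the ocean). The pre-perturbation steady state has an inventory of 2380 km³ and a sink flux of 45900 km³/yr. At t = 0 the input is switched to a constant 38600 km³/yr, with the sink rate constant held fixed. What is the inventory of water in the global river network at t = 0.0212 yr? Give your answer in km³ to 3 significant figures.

2250 km³

Residence time τ = M₀/F₀ = 0.05185 yr. The eventual steady state is M_∞ = M₀·(F₁/F₀) = 2380 × 38600/45900 = 2001.5 km³.
The anomaly ΔM(t) = M(t) − M_∞ decays as ΔM₀·e^(−t/τ) with ΔM₀ = 2380 − 2001.5 = 378.5 km³.
At t = 0.0212 yr, e^(−t/τ) = e^(−0.4089) = 0.6644, so ΔM = 251.5 km³ and M = 2001.5 + 251.5 = 2253.0 km³.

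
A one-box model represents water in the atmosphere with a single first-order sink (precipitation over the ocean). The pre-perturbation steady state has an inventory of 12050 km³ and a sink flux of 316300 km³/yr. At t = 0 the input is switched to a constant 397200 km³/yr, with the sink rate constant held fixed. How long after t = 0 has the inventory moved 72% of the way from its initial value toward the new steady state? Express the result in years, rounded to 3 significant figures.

0.0485 yr

τ = M₀/F₀ = 12050/316300 = 0.03810 yr.
The remaining gap fraction is e^(−t/τ); 72% covered ⇒ e^(−t/τ) = 0.280.
t = −τ ln(0.280) = 0.03810 × 1.273 = 0.04850 yr.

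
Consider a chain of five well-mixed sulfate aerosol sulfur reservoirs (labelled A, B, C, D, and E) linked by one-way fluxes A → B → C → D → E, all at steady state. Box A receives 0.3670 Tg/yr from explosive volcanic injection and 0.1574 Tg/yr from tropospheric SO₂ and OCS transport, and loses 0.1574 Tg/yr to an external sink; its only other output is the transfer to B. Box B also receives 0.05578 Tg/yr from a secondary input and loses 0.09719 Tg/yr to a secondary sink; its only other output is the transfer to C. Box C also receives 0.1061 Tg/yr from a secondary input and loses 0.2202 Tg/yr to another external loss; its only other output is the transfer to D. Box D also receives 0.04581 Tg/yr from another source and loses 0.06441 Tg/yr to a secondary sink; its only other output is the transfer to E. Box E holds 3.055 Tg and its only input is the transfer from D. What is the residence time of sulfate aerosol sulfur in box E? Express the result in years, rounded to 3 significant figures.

15.8 yr

Box A: F(A→B) = (0.3670 + 0.1574) − 0.1574 = 0.36700 Tg/yr.
Box B: F(B→C) = (0.36700 + 0.05578) − 0.09719 = 0.32559 Tg/yr.
Box C: F(C→D) = (0.32559 + 0.1061) − 0.2202 = 0.21149 Tg/yr.
Box D: F(D→E) = (0.21149 + 0.04581) − 0.06441 = 0.19289 Tg/yr.
Box E throughput = its input = 0.19289 Tg/yr; τ = 3.055 / 0.19289 = 15.84 yr.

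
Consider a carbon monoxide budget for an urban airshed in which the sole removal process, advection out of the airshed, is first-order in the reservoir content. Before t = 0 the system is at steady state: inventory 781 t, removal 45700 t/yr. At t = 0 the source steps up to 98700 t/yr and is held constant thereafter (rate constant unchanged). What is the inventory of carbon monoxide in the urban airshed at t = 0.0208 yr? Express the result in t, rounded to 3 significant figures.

1420 t

The sink rate constant is k = F₀/M₀ = 45700/781 = 58.51 yr⁻¹.
Solving dM/dt = F₁ − kM with M(0) = M₀ gives M(t) = F₁/k + (M₀ − F₁/k)·e^(−kt).
F₁/k = 98700/58.51 = 1686.8 t; kt = 58.51 × 0.0208 = 1.217, e^(−kt) = 0.2961.
M(0.0208) = 1686.8 + (781 − 1686.8) × 0.2961 = 1686.8 − 268.2 = 1418.6 t.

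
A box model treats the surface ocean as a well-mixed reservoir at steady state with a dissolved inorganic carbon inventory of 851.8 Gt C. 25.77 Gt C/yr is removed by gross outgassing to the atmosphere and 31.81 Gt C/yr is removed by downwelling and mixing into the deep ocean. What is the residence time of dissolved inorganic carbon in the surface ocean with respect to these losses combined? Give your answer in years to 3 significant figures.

Total removal = 25.77 + 31.81 = 57.580 Gt C/yr.
τ = M / ΣF_out = 851.8 / 57.580 = 14.79 yr.

14.8 yr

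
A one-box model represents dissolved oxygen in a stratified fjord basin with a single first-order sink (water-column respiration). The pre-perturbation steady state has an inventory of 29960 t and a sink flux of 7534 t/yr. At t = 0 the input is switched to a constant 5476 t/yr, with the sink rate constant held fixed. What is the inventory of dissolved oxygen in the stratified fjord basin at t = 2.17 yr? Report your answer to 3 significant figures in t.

26500 t

τ = M₀/F₀ = 29960/7534 = 3.977 yr; rate constant k = 1/τ.
New steady state M_∞ = F₁/k = F₁·τ = 5476 × 3.977 = 21776 t.
M(t) = M_∞ + (M₀ − M_∞)·e^(−t/τ); t/τ = 2.17/3.977 = 0.5457, so e^(−t/τ) = 0.5794.
M(t) = 21776 + 8184 × 0.5794 = 26518 t.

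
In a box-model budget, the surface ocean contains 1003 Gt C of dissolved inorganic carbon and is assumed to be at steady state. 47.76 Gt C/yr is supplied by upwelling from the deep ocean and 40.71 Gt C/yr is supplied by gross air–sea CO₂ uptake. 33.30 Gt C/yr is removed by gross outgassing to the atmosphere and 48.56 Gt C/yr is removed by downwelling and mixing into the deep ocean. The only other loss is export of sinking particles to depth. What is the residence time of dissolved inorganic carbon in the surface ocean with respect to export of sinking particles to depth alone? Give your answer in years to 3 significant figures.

At steady state ΣF_in = ΣF_out.
ΣF_in = 47.76 + 40.71 = 88.470 Gt C/yr.
Export of sinking particles to depth flux = ΣF_in − (33.30 + 48.56) = 88.470 − 81.86 = 6.610 Gt C/yr.
τ = M / F = 1003 / 6.610 = 151.7 yr.

152 yr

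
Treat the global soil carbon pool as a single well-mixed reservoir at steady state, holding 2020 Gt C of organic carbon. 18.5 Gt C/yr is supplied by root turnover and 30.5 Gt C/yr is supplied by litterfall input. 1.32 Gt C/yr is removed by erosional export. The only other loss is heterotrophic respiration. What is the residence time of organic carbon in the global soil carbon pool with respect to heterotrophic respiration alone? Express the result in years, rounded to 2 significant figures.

42 yr

At steady state ΣF_in = ΣF_out.
ΣF_in = 18.5 + 30.5 = 49.000 Gt C/yr.
Heterotrophic respiration flux = ΣF_in − (1.32) = 49.000 − 1.320 = 47.68 Gt C/yr.
τ = M / F = 2020 / 47.68 = 42.37 yr.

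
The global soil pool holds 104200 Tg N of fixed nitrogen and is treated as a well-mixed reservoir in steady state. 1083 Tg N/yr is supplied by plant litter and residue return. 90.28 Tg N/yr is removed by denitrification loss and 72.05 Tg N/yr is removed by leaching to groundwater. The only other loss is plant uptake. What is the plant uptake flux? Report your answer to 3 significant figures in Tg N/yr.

921 Tg N/yr

At steady state ΣF_in = ΣF_out.
ΣF_in = 1083.0 Tg N/yr.
Plant uptake flux = ΣF_in − (90.28 + 72.05) = 1083.0 − 162.3 = 920.7 Tg N/yr.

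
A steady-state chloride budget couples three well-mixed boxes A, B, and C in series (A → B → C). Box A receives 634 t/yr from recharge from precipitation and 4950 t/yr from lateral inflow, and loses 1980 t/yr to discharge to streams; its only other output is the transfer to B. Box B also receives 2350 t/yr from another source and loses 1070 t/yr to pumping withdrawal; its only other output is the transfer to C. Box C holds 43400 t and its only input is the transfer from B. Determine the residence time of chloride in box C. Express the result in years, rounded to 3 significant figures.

8.89 yr

Box A: F(A→B) = (634 + 4950) − 1980 = 3604.0 t/yr.
Box B: F(B→C) = (3604.0 + 2350) − 1070 = 4884.0 t/yr.
Box C throughput = its input = 4884.0 t/yr; τ = 43400 / 4884.0 = 8.886 yr.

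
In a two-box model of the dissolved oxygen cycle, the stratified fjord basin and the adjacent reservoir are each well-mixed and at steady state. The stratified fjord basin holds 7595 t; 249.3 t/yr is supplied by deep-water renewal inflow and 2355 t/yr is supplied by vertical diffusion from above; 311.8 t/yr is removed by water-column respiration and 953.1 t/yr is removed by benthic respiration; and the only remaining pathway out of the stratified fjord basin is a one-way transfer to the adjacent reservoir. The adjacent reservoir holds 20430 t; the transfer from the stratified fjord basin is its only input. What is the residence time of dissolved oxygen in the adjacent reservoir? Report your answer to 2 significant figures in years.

15 yr

Balance the stratified fjord basin: ΣF_in = 249.3 + 2355 = 2604.3 t/yr.
Transfer to the adjacent reservoir = ΣF_in − (311.8 + 953.1) = 1339.4 t/yr.
At steady state the output of the adjacent reservoir equals its input, 1339.4 t/yr.
τ = M / F = 20430 / 1339.4 = 15.25 yr.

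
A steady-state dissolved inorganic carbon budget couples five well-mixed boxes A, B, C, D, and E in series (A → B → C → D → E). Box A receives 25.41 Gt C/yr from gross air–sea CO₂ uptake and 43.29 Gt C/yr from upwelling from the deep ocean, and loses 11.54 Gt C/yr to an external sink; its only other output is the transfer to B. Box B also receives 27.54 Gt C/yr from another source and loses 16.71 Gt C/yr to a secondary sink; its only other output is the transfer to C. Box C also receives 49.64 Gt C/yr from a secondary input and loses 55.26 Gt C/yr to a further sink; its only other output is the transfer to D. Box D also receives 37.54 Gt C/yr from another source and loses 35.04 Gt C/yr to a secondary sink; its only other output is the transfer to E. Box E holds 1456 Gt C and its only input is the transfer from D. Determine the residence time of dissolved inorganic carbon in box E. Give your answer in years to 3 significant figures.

Box A: F(A→B) = (25.41 + 43.29) − 11.54 = 57.160 Gt C/yr.
Box B: F(B→C) = (57.160 + 27.54) − 16.71 = 67.990 Gt C/yr.
Box C: F(C→D) = (67.990 + 49.64) − 55.26 = 62.370 Gt C/yr.
Box D: F(D→E) = (62.370 + 37.54) − 35.04 = 64.870 Gt C/yr.
Box E throughput = its input = 64.870 Gt C/yr; τ = 1456 / 64.870 = 22.44 yr.

22.4 yr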